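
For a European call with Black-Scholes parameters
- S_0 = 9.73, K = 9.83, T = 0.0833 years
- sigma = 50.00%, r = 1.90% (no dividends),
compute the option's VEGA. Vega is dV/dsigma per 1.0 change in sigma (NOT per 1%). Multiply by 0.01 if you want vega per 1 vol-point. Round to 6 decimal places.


d1 = 0.0122664959; d2 = -0.1320422010
phi(d1) = 0.3989122677; exp(-qT) = 1.0000000000; exp(-rT) = 0.9984185518
Vega = S * exp(-qT) * phi(d1) * sqrt(T) = 9.7300 * 1.0000000000 * 0.3989122677 * 0.2886173938 = 1.120244

Answer: Vega = 1.120244


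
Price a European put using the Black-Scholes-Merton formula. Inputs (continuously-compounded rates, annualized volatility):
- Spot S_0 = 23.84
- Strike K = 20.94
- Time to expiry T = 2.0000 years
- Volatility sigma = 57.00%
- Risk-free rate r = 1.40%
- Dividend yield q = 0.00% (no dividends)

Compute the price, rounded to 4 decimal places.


Answer: Price = 5.3051

Derivation:
d1 = (ln(S/K) + (r - q + 0.5*sigma^2) * T) / (sigma * sqrt(T)) = 0.59868825
d2 = d1 - sigma * sqrt(T) = -0.20741348
exp(-rT) = 0.97238837; exp(-qT) = 1.00000000
P = K * exp(-rT) * N(-d2) - S_0 * exp(-qT) * N(-d1)
N(-d1) = 0.27469040; N(-d2) = 0.58215652
P = 20.9400 * 0.97238837 * 0.58215652 - 23.8400 * 1.00000000 * 0.27469040 = 5.3051


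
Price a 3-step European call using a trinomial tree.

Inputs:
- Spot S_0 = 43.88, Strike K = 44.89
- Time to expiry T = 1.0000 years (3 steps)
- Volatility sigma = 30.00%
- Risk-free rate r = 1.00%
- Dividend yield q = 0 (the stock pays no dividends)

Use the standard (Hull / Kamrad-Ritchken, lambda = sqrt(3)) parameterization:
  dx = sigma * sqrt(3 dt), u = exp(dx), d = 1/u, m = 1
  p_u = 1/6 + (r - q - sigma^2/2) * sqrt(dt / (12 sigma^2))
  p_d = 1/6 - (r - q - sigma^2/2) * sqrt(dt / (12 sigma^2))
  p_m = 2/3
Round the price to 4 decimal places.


Answer: Price = V(0,0) = 4.6631

Derivation:
dt = T/N = 0.333333; dx = sigma*sqrt(3*dt) = 0.300000
u = exp(dx) = 1.349859; d = 1/u = 0.740818
p_u = 0.147222, p_m = 0.666667, p_d = 0.186111
Discount per step: exp(-r*dt) = 0.996672
Stock lattice S(k, j) with j the centered position index:
  k=0: S(0,+0) = 43.8800
  k=1: S(1,-1) = 32.5071; S(1,+0) = 43.8800; S(1,+1) = 59.2318
  k=2: S(2,-2) = 24.0819; S(2,-1) = 32.5071; S(2,+0) = 43.8800; S(2,+1) = 59.2318; S(2,+2) = 79.9546
  k=3: S(3,-3) = 17.8403; S(3,-2) = 24.0819; S(3,-1) = 32.5071; S(3,+0) = 43.8800; S(3,+1) = 59.2318; S(3,+2) = 79.9546; S(3,+3) = 107.9274
Terminal payoffs V(N, j) = max(S_T - K, 0):
  V(3,-3) = 0.000000; V(3,-2) = 0.000000; V(3,-1) = 0.000000; V(3,+0) = 0.000000; V(3,+1) = 14.341804; V(3,+2) = 35.064573; V(3,+3) = 63.037385
Backward induction: V(k, j) = exp(-r*dt) * [p_u * V(k+1, j+1) + p_m * V(k+1, j) + p_d * V(k+1, j-1)]
  V(2,-2) = exp(-r*dt) * [p_u*0.000000 + p_m*0.000000 + p_d*0.000000] = 0.000000
  V(2,-1) = exp(-r*dt) * [p_u*0.000000 + p_m*0.000000 + p_d*0.000000] = 0.000000
  V(2,+0) = exp(-r*dt) * [p_u*14.341804 + p_m*0.000000 + p_d*0.000000] = 2.104406
  V(2,+1) = exp(-r*dt) * [p_u*35.064573 + p_m*14.341804 + p_d*0.000000] = 14.674491
  V(2,+2) = exp(-r*dt) * [p_u*63.037385 + p_m*35.064573 + p_d*14.341804] = 35.208497
  V(1,-1) = exp(-r*dt) * [p_u*2.104406 + p_m*0.000000 + p_d*0.000000] = 0.308784
  V(1,+0) = exp(-r*dt) * [p_u*14.674491 + p_m*2.104406 + p_d*0.000000] = 3.551490
  V(1,+1) = exp(-r*dt) * [p_u*35.208497 + p_m*14.674491 + p_d*2.104406] = 15.307012
  V(0,+0) = exp(-r*dt) * [p_u*15.307012 + p_m*3.551490 + p_d*0.308784] = 4.663091


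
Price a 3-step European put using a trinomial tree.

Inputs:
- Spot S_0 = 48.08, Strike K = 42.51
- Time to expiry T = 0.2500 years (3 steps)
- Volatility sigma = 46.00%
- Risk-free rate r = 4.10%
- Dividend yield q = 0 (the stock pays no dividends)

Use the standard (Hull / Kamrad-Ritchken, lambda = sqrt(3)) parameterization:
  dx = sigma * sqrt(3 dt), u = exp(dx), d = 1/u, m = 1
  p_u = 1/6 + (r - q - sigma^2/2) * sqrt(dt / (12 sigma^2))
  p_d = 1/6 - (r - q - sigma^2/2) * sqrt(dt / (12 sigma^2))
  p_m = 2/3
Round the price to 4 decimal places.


dt = T/N = 0.083333; dx = sigma*sqrt(3*dt) = 0.230000
u = exp(dx) = 1.258600; d = 1/u = 0.794534
p_u = 0.154928, p_m = 0.666667, p_d = 0.178406
Discount per step: exp(-r*dt) = 0.996589
Stock lattice S(k, j) with j the centered position index:
  k=0: S(0,+0) = 48.0800
  k=1: S(1,-1) = 38.2012; S(1,+0) = 48.0800; S(1,+1) = 60.5135
  k=2: S(2,-2) = 30.3521; S(2,-1) = 38.2012; S(2,+0) = 48.0800; S(2,+1) = 60.5135; S(2,+2) = 76.1623
  k=3: S(3,-3) = 24.1158; S(3,-2) = 30.3521; S(3,-1) = 38.2012; S(3,+0) = 48.0800; S(3,+1) = 60.5135; S(3,+2) = 76.1623; S(3,+3) = 95.8578
Terminal payoffs V(N, j) = max(K - S_T, 0):
  V(3,-3) = 18.394223; V(3,-2) = 12.157882; V(3,-1) = 4.308824; V(3,+0) = 0.000000; V(3,+1) = 0.000000; V(3,+2) = 0.000000; V(3,+3) = 0.000000
Backward induction: V(k, j) = exp(-r*dt) * [p_u * V(k+1, j+1) + p_m * V(k+1, j) + p_d * V(k+1, j-1)]
  V(2,-2) = exp(-r*dt) * [p_u*4.308824 + p_m*12.157882 + p_d*18.394223] = 12.013331
  V(2,-1) = exp(-r*dt) * [p_u*0.000000 + p_m*4.308824 + p_d*12.157882] = 5.024390
  V(2,+0) = exp(-r*dt) * [p_u*0.000000 + p_m*0.000000 + p_d*4.308824] = 0.766097
  V(2,+1) = exp(-r*dt) * [p_u*0.000000 + p_m*0.000000 + p_d*0.000000] = 0.000000
  V(2,+2) = exp(-r*dt) * [p_u*0.000000 + p_m*0.000000 + p_d*0.000000] = 0.000000
  V(1,-1) = exp(-r*dt) * [p_u*0.766097 + p_m*5.024390 + p_d*12.013331] = 5.592391
  V(1,+0) = exp(-r*dt) * [p_u*0.000000 + p_m*0.766097 + p_d*5.024390] = 1.402312
  V(1,+1) = exp(-r*dt) * [p_u*0.000000 + p_m*0.000000 + p_d*0.766097] = 0.136210
  V(0,+0) = exp(-r*dt) * [p_u*0.136210 + p_m*1.402312 + p_d*5.592391] = 1.947029

Answer: Price = V(0,0) = 1.9470


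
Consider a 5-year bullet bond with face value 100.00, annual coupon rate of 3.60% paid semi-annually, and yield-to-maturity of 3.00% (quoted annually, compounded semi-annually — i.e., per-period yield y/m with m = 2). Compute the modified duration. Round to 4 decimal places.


Coupon per period c = face * coupon_rate / m = 1.800000
Periods per year m = 2; per-period yield y/m = 0.015000
Number of cashflows N = 10
Cashflows (t years, CF_t, discount factor 1/(1+y/m)^(m*t), PV):
  t = 0.5000: CF_t = 1.800000, DF = 0.985222, PV = 1.773399
  t = 1.0000: CF_t = 1.800000, DF = 0.970662, PV = 1.747191
  t = 1.5000: CF_t = 1.800000, DF = 0.956317, PV = 1.721371
  t = 2.0000: CF_t = 1.800000, DF = 0.942184, PV = 1.695932
  t = 2.5000: CF_t = 1.800000, DF = 0.928260, PV = 1.670869
  t = 3.0000: CF_t = 1.800000, DF = 0.914542, PV = 1.646176
  t = 3.5000: CF_t = 1.800000, DF = 0.901027, PV = 1.621848
  t = 4.0000: CF_t = 1.800000, DF = 0.887711, PV = 1.597880
  t = 4.5000: CF_t = 1.800000, DF = 0.874592, PV = 1.574266
  t = 5.0000: CF_t = 101.800000, DF = 0.861667, PV = 87.717724
Price P = sum_t PV_t = 102.766655
First compute Macaulay numerator sum_t t * PV_t:
  t * PV_t at t = 0.5000: 0.886700
  t * PV_t at t = 1.0000: 1.747191
  t * PV_t at t = 1.5000: 2.582056
  t * PV_t at t = 2.0000: 3.391863
  t * PV_t at t = 2.5000: 4.177171
  t * PV_t at t = 3.0000: 4.938528
  t * PV_t at t = 3.5000: 5.676469
  t * PV_t at t = 4.0000: 6.391520
  t * PV_t at t = 4.5000: 7.084197
  t * PV_t at t = 5.0000: 438.588621
Macaulay duration D = 475.464316 / 102.766655 = 4.626640
Modified duration = D / (1 + y/m) = 4.626640 / (1 + 0.015000) = 4.558266

Answer: Modified duration = 4.5583


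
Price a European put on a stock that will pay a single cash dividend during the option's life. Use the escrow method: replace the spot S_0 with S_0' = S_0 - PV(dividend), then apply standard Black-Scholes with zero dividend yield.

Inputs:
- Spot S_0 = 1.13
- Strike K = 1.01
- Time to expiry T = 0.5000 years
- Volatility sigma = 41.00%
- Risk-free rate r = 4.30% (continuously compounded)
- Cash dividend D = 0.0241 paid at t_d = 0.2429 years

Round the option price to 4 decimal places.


Answer: Price = 0.0708

Derivation:
PV(D) = D * exp(-r * t_d) = 0.0241 * 0.98960966 = 0.02384959
S_0' = S_0 - PV(D) = 1.1300 - 0.02384959 = 1.10615041
d1 = (ln(S_0'/K) + (r + sigma^2/2)*T) / (sigma*sqrt(T)) = 0.53278100
d2 = d1 - sigma*sqrt(T) = 0.24286722
exp(-rT) = 0.97872948
N(-d1) = 0.29709259; N(-d2) = 0.40405413
P = K * exp(-rT) * N(-d2) - S_0' * N(-d1) = 1.0100 * 0.97872948 * 0.40405413 - 1.10615041 * 0.29709259 = 0.0708


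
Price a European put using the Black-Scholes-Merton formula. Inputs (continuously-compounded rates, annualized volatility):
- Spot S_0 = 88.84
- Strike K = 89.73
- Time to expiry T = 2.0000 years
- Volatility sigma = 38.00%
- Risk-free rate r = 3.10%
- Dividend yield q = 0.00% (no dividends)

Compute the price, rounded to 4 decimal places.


Answer: Price = 16.1744

Derivation:
d1 = (ln(S/K) + (r - q + 0.5*sigma^2) * T) / (sigma * sqrt(T)) = 0.36552180
d2 = d1 - sigma * sqrt(T) = -0.17187935
exp(-rT) = 0.93988289; exp(-qT) = 1.00000000
P = K * exp(-rT) * N(-d2) - S_0 * exp(-qT) * N(-d1)
N(-d1) = 0.35736097; N(-d2) = 0.56823381
P = 89.7300 * 0.93988289 * 0.56823381 - 88.8400 * 1.00000000 * 0.35736097 = 16.1744


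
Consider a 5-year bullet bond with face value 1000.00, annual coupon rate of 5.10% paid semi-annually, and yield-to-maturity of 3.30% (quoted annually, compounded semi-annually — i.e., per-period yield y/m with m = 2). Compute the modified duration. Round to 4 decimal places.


Coupon per period c = face * coupon_rate / m = 25.500000
Periods per year m = 2; per-period yield y/m = 0.016500
Number of cashflows N = 10
Cashflows (t years, CF_t, discount factor 1/(1+y/m)^(m*t), PV):
  t = 0.5000: CF_t = 25.500000, DF = 0.983768, PV = 25.086080
  t = 1.0000: CF_t = 25.500000, DF = 0.967799, PV = 24.678878
  t = 1.5000: CF_t = 25.500000, DF = 0.952090, PV = 24.278286
  t = 2.0000: CF_t = 25.500000, DF = 0.936635, PV = 23.884197
  t = 2.5000: CF_t = 25.500000, DF = 0.921432, PV = 23.496505
  t = 3.0000: CF_t = 25.500000, DF = 0.906475, PV = 23.115106
  t = 3.5000: CF_t = 25.500000, DF = 0.891761, PV = 22.739897
  t = 4.0000: CF_t = 25.500000, DF = 0.877285, PV = 22.370779
  t = 4.5000: CF_t = 25.500000, DF = 0.863045, PV = 22.007653
  t = 5.0000: CF_t = 1025.500000, DF = 0.849036, PV = 870.686548
Price P = sum_t PV_t = 1082.343931
First compute Macaulay numerator sum_t t * PV_t:
  t * PV_t at t = 0.5000: 12.543040
  t * PV_t at t = 1.0000: 24.678878
  t * PV_t at t = 1.5000: 36.417430
  t * PV_t at t = 2.0000: 47.768394
  t * PV_t at t = 2.5000: 58.741262
  t * PV_t at t = 3.0000: 69.345317
  t * PV_t at t = 3.5000: 79.589641
  t * PV_t at t = 4.0000: 89.483118
  t * PV_t at t = 4.5000: 99.034439
  t * PV_t at t = 5.0000: 4353.432742
Macaulay duration D = 4871.034262 / 1082.343931 = 4.500450
Modified duration = D / (1 + y/m) = 4.500450 / (1 + 0.016500) = 4.427397

Answer: Modified duration = 4.4274


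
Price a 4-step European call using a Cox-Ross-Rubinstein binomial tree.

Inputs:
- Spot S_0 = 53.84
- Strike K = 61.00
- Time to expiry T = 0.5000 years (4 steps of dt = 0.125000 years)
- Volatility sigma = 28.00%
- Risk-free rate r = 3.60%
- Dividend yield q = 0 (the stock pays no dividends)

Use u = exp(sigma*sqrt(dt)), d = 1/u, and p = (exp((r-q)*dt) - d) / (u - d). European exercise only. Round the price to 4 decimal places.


dt = T/N = 0.125000
u = exp(sigma*sqrt(dt)) = 1.104061; d = 1/u = 0.905747
p = (exp((r-q)*dt) - d) / (u - d) = 0.498014
Discount per step: exp(-r*dt) = 0.995510
Stock lattice S(k, i) with i counting down-moves:
  k=0: S(0,0) = 53.8400
  k=1: S(1,0) = 59.4426; S(1,1) = 48.7654
  k=2: S(2,0) = 65.6283; S(2,1) = 53.8400; S(2,2) = 44.1692
  k=3: S(3,0) = 72.4576; S(3,1) = 59.4426; S(3,2) = 48.7654; S(3,3) = 40.0061
  k=4: S(4,0) = 79.9976; S(4,1) = 65.6283; S(4,2) = 53.8400; S(4,3) = 44.1692; S(4,4) = 36.2354
Terminal payoffs V(N, i) = max(S_T - K, 0):
  V(4,0) = 18.997588; V(4,1) = 4.628272; V(4,2) = 0.000000; V(4,3) = 0.000000; V(4,4) = 0.000000
Backward induction: V(k, i) = exp(-r*dt) * [p * V(k+1, i) + (1-p) * V(k+1, i+1)].
  V(3,0) = exp(-r*dt) * [p*18.997588 + (1-p)*4.628272] = 11.731481
  V(3,1) = exp(-r*dt) * [p*4.628272 + (1-p)*0.000000] = 2.294595
  V(3,2) = exp(-r*dt) * [p*0.000000 + (1-p)*0.000000] = 0.000000
  V(3,3) = exp(-r*dt) * [p*0.000000 + (1-p)*0.000000] = 0.000000
  V(2,0) = exp(-r*dt) * [p*11.731481 + (1-p)*2.294595] = 6.962892
  V(2,1) = exp(-r*dt) * [p*2.294595 + (1-p)*0.000000] = 1.137610
  V(2,2) = exp(-r*dt) * [p*0.000000 + (1-p)*0.000000] = 0.000000
  V(1,0) = exp(-r*dt) * [p*6.962892 + (1-p)*1.137610] = 4.020548
  V(1,1) = exp(-r*dt) * [p*1.137610 + (1-p)*0.000000] = 0.564002
  V(0,0) = exp(-r*dt) * [p*4.020548 + (1-p)*0.564002] = 2.275149

Answer: Price = V(0,0) = 2.2751


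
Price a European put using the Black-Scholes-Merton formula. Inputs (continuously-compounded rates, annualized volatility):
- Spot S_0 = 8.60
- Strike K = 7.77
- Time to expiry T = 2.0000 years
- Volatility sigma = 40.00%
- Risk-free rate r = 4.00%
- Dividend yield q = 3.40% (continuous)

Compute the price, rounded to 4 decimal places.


d1 = (ln(S/K) + (r - q + 0.5*sigma^2) * T) / (sigma * sqrt(T)) = 0.48347019
d2 = d1 - sigma * sqrt(T) = -0.08221524
exp(-rT) = 0.92311635; exp(-qT) = 0.93426047
P = K * exp(-rT) * N(-d2) - S_0 * exp(-qT) * N(-d1)
N(-d1) = 0.31438096; N(-d2) = 0.53276222
P = 7.7700 * 0.92311635 * 0.53276222 - 8.6000 * 0.93426047 * 0.31438096 = 1.2954

Answer: Price = 1.2954


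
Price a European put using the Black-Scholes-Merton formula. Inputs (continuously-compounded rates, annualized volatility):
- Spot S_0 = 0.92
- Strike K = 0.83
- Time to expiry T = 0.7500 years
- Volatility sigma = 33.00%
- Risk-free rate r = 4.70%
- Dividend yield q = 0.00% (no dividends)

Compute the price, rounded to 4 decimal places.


Answer: Price = 0.0495

Derivation:
d1 = (ln(S/K) + (r - q + 0.5*sigma^2) * T) / (sigma * sqrt(T)) = 0.62646167
d2 = d1 - sigma * sqrt(T) = 0.34067329
exp(-rT) = 0.96536405; exp(-qT) = 1.00000000
P = K * exp(-rT) * N(-d2) - S_0 * exp(-qT) * N(-d1)
N(-d1) = 0.26550608; N(-d2) = 0.36667477
P = 0.8300 * 0.96536405 * 0.36667477 - 0.9200 * 1.00000000 * 0.26550608 = 0.0495


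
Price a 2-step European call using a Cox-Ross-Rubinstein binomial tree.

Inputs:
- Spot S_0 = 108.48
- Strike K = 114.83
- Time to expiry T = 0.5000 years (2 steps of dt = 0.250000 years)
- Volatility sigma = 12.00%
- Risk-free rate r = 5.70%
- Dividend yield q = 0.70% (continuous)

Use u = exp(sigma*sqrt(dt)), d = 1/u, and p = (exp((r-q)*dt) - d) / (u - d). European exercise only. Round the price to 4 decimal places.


Answer: Price = V(0,0) = 2.5289

Derivation:
dt = T/N = 0.250000
u = exp(sigma*sqrt(dt)) = 1.061837; d = 1/u = 0.941765
p = (exp((r-q)*dt) - d) / (u - d) = 0.589762
Discount per step: exp(-r*dt) = 0.985851
Stock lattice S(k, i) with i counting down-moves:
  k=0: S(0,0) = 108.4800
  k=1: S(1,0) = 115.1880; S(1,1) = 102.1626
  k=2: S(2,0) = 122.3109; S(2,1) = 108.4800; S(2,2) = 96.2131
Terminal payoffs V(N, i) = max(S_T - K, 0):
  V(2,0) = 7.480858; V(2,1) = 0.000000; V(2,2) = 0.000000
Backward induction: V(k, i) = exp(-r*dt) * [p * V(k+1, i) + (1-p) * V(k+1, i+1)].
  V(1,0) = exp(-r*dt) * [p*7.480858 + (1-p)*0.000000] = 4.349502
  V(1,1) = exp(-r*dt) * [p*0.000000 + (1-p)*0.000000] = 0.000000
  V(0,0) = exp(-r*dt) * [p*4.349502 + (1-p)*0.000000] = 2.528877


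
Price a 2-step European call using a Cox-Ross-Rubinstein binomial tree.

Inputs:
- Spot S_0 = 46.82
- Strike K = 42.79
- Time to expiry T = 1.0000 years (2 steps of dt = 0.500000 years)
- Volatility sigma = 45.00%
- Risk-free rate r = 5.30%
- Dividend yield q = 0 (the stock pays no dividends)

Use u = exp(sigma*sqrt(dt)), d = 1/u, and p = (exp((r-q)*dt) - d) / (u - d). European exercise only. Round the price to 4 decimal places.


dt = T/N = 0.500000
u = exp(sigma*sqrt(dt)) = 1.374648; d = 1/u = 0.727459
p = (exp((r-q)*dt) - d) / (u - d) = 0.462609
Discount per step: exp(-r*dt) = 0.973848
Stock lattice S(k, i) with i counting down-moves:
  k=0: S(0,0) = 46.8200
  k=1: S(1,0) = 64.3610; S(1,1) = 34.0596
  k=2: S(2,0) = 88.4738; S(2,1) = 46.8200; S(2,2) = 24.7770
Terminal payoffs V(N, i) = max(S_T - K, 0):
  V(2,0) = 45.683809; V(2,1) = 4.030000; V(2,2) = 0.000000
Backward induction: V(k, i) = exp(-r*dt) * [p * V(k+1, i) + (1-p) * V(k+1, i+1)].
  V(1,0) = exp(-r*dt) * [p*45.683809 + (1-p)*4.030000] = 22.690084
  V(1,1) = exp(-r*dt) * [p*4.030000 + (1-p)*0.000000] = 1.815557
  V(0,0) = exp(-r*dt) * [p*22.690084 + (1-p)*1.815557] = 11.172270

Answer: Price = V(0,0) = 11.1723


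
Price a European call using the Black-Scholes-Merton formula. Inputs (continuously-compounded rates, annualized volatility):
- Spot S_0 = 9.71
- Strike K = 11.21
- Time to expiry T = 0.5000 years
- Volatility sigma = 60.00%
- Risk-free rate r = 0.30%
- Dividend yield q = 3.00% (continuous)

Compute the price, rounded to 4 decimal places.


d1 = (ln(S/K) + (r - q + 0.5*sigma^2) * T) / (sigma * sqrt(T)) = -0.15827396
d2 = d1 - sigma * sqrt(T) = -0.58253803
exp(-rT) = 0.99850112; exp(-qT) = 0.98511194
C = S_0 * exp(-qT) * N(d1) - K * exp(-rT) * N(d2)
N(d1) = 0.43712046; N(d2) = 0.28010217
C = 9.7100 * 0.98511194 * 0.43712046 - 11.2100 * 0.99850112 * 0.28010217 = 1.0460

Answer: Price = 1.0460


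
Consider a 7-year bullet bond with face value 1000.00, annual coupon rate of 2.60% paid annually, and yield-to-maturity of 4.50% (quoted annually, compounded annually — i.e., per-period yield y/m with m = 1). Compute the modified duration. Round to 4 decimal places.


Coupon per period c = face * coupon_rate / m = 26.000000
Periods per year m = 1; per-period yield y/m = 0.045000
Number of cashflows N = 7
Cashflows (t years, CF_t, discount factor 1/(1+y/m)^(m*t), PV):
  t = 1.0000: CF_t = 26.000000, DF = 0.956938, PV = 24.880383
  t = 2.0000: CF_t = 26.000000, DF = 0.915730, PV = 23.808979
  t = 3.0000: CF_t = 26.000000, DF = 0.876297, PV = 22.783712
  t = 4.0000: CF_t = 26.000000, DF = 0.838561, PV = 21.802595
  t = 5.0000: CF_t = 26.000000, DF = 0.802451, PV = 20.863727
  t = 6.0000: CF_t = 26.000000, DF = 0.767896, PV = 19.965289
  t = 7.0000: CF_t = 1026.000000, DF = 0.734828, PV = 753.933998
Price P = sum_t PV_t = 888.038682
First compute Macaulay numerator sum_t t * PV_t:
  t * PV_t at t = 1.0000: 24.880383
  t * PV_t at t = 2.0000: 47.617957
  t * PV_t at t = 3.0000: 68.351135
  t * PV_t at t = 4.0000: 87.210380
  t * PV_t at t = 5.0000: 104.318636
  t * PV_t at t = 6.0000: 119.791735
  t * PV_t at t = 7.0000: 5277.537983
Macaulay duration D = 5729.708209 / 888.038682 = 6.452093
Modified duration = D / (1 + y/m) = 6.452093 / (1 + 0.045000) = 6.174252

Answer: Modified duration = 6.1743


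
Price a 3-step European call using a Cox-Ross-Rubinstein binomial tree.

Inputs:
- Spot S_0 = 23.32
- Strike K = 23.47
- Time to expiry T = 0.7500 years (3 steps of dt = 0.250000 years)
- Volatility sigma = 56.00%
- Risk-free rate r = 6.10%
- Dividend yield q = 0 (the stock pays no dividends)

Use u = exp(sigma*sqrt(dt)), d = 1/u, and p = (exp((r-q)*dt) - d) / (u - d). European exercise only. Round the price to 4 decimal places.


dt = T/N = 0.250000
u = exp(sigma*sqrt(dt)) = 1.323130; d = 1/u = 0.755784
p = (exp((r-q)*dt) - d) / (u - d) = 0.457539
Discount per step: exp(-r*dt) = 0.984866
Stock lattice S(k, i) with i counting down-moves:
  k=0: S(0,0) = 23.3200
  k=1: S(1,0) = 30.8554; S(1,1) = 17.6249
  k=2: S(2,0) = 40.8257; S(2,1) = 23.3200; S(2,2) = 13.3206
  k=3: S(3,0) = 54.0177; S(3,1) = 30.8554; S(3,2) = 17.6249; S(3,3) = 10.0675
Terminal payoffs V(N, i) = max(S_T - K, 0):
  V(3,0) = 30.547678; V(3,1) = 7.385387; V(3,2) = 0.000000; V(3,3) = 0.000000
Backward induction: V(k, i) = exp(-r*dt) * [p * V(k+1, i) + (1-p) * V(k+1, i+1)].
  V(2,0) = exp(-r*dt) * [p*30.547678 + (1-p)*7.385387] = 17.710885
  V(2,1) = exp(-r*dt) * [p*7.385387 + (1-p)*0.000000] = 3.327965
  V(2,2) = exp(-r*dt) * [p*0.000000 + (1-p)*0.000000] = 0.000000
  V(1,0) = exp(-r*dt) * [p*17.710885 + (1-p)*3.327965] = 9.758755
  V(1,1) = exp(-r*dt) * [p*3.327965 + (1-p)*0.000000] = 1.499630
  V(0,0) = exp(-r*dt) * [p*9.758755 + (1-p)*1.499630] = 5.198618

Answer: Price = V(0,0) = 5.1986


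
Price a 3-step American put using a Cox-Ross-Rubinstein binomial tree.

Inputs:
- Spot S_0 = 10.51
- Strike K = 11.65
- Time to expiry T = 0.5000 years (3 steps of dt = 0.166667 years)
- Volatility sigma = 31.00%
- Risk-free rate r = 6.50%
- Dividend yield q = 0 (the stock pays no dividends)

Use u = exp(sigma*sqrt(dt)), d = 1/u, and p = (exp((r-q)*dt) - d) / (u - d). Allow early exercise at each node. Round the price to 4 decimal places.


Answer: Price = V(0,0) = 1.4375

Derivation:
dt = T/N = 0.166667
u = exp(sigma*sqrt(dt)) = 1.134914; d = 1/u = 0.881124
p = (exp((r-q)*dt) - d) / (u - d) = 0.511321
Discount per step: exp(-r*dt) = 0.989225
Stock lattice S(k, i) with i counting down-moves:
  k=0: S(0,0) = 10.5100
  k=1: S(1,0) = 11.9279; S(1,1) = 9.2606
  k=2: S(2,0) = 13.5372; S(2,1) = 10.5100; S(2,2) = 8.1597
  k=3: S(3,0) = 15.3636; S(3,1) = 11.9279; S(3,2) = 9.2606; S(3,3) = 7.1897
Terminal payoffs V(N, i) = max(K - S_T, 0):
  V(3,0) = 0.000000; V(3,1) = 0.000000; V(3,2) = 2.389387; V(3,3) = 4.460251
Backward induction: V(k, i) = exp(-r*dt) * [p * V(k+1, i) + (1-p) * V(k+1, i+1)]; then take max(V_cont, immediate exercise) for American.
  V(2,0) = exp(-r*dt) * [p*0.000000 + (1-p)*0.000000] = 0.000000; exercise = 0.000000; V(2,0) = max -> 0.000000
  V(2,1) = exp(-r*dt) * [p*0.000000 + (1-p)*2.389387] = 1.155062; exercise = 1.140000; V(2,1) = max -> 1.155062
  V(2,2) = exp(-r*dt) * [p*2.389387 + (1-p)*4.460251] = 3.364725; exercise = 3.490252; V(2,2) = max -> 3.490252
  V(1,0) = exp(-r*dt) * [p*0.000000 + (1-p)*1.155062] = 0.558372; exercise = 0.000000; V(1,0) = max -> 0.558372
  V(1,1) = exp(-r*dt) * [p*1.155062 + (1-p)*3.490252] = 2.271479; exercise = 2.389387; V(1,1) = max -> 2.389387
  V(0,0) = exp(-r*dt) * [p*0.558372 + (1-p)*2.389387] = 1.437493; exercise = 1.140000; V(0,0) = max -> 1.437493


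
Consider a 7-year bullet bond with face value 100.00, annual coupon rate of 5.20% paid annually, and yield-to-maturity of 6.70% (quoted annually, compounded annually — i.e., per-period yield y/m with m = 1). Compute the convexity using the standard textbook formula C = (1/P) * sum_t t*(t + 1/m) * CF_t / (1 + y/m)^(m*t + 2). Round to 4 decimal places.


Answer: Convexity = 39.8965

Derivation:
Coupon per period c = face * coupon_rate / m = 5.200000
Periods per year m = 1; per-period yield y/m = 0.067000
Number of cashflows N = 7
Cashflows (t years, CF_t, discount factor 1/(1+y/m)^(m*t), PV):
  t = 1.0000: CF_t = 5.200000, DF = 0.937207, PV = 4.873477
  t = 2.0000: CF_t = 5.200000, DF = 0.878357, PV = 4.567457
  t = 3.0000: CF_t = 5.200000, DF = 0.823203, PV = 4.280654
  t = 4.0000: CF_t = 5.200000, DF = 0.771511, PV = 4.011859
  t = 5.0000: CF_t = 5.200000, DF = 0.723066, PV = 3.759943
  t = 6.0000: CF_t = 5.200000, DF = 0.677663, PV = 3.523845
  t = 7.0000: CF_t = 105.200000, DF = 0.635110, PV = 66.813589
Price P = sum_t PV_t = 91.830825
Convexity numerator sum_t t*(t + 1/m) * CF_t / (1+y/m)^(m*t + 2):
  t = 1.0000: term = 8.561307
  t = 2.0000: term = 24.071154
  t = 3.0000: term = 45.119314
  t = 4.0000: term = 70.476905
  t = 5.0000: term = 99.077186
  t = 6.0000: term = 129.998182
  t = 7.0000: term = 3286.427016
Convexity = (1/P) * sum = 3663.731064 / 91.830825 = 39.896528


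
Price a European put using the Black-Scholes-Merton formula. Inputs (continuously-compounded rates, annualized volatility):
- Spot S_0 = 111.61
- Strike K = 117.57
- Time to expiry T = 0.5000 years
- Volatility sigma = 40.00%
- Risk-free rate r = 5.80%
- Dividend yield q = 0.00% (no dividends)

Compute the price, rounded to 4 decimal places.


d1 = (ln(S/K) + (r - q + 0.5*sigma^2) * T) / (sigma * sqrt(T)) = 0.06002188
d2 = d1 - sigma * sqrt(T) = -0.22282083
exp(-rT) = 0.97141646; exp(-qT) = 1.00000000
P = K * exp(-rT) * N(-d2) - S_0 * exp(-qT) * N(-d1)
N(-d1) = 0.47606910; N(-d2) = 0.58816252
P = 117.5700 * 0.97141646 * 0.58816252 - 111.6100 * 1.00000000 * 0.47606910 = 14.0396

Answer: Price = 14.0396


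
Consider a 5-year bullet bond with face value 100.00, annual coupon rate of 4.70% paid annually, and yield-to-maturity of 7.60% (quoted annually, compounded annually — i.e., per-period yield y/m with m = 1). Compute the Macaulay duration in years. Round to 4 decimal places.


Coupon per period c = face * coupon_rate / m = 4.700000
Periods per year m = 1; per-period yield y/m = 0.076000
Number of cashflows N = 5
Cashflows (t years, CF_t, discount factor 1/(1+y/m)^(m*t), PV):
  t = 1.0000: CF_t = 4.700000, DF = 0.929368, PV = 4.368030
  t = 2.0000: CF_t = 4.700000, DF = 0.863725, PV = 4.059507
  t = 3.0000: CF_t = 4.700000, DF = 0.802718, PV = 3.772776
  t = 4.0000: CF_t = 4.700000, DF = 0.746021, PV = 3.506298
  t = 5.0000: CF_t = 104.700000, DF = 0.693328, PV = 72.591426
Price P = sum_t PV_t = 88.298036
Macaulay numerator sum_t t * PV_t:
  t * PV_t at t = 1.0000: 4.368030
  t * PV_t at t = 2.0000: 8.119014
  t * PV_t at t = 3.0000: 11.318329
  t * PV_t at t = 4.0000: 14.025190
  t * PV_t at t = 5.0000: 362.957128
Macaulay duration D = (sum_t t * PV_t) / P = 400.787691 / 88.298036 = 4.539033

Answer: Macaulay duration = 4.5390 years


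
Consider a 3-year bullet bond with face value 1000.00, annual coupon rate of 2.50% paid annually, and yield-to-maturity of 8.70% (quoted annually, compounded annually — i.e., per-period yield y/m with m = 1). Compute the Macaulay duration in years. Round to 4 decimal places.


Coupon per period c = face * coupon_rate / m = 25.000000
Periods per year m = 1; per-period yield y/m = 0.087000
Number of cashflows N = 3
Cashflows (t years, CF_t, discount factor 1/(1+y/m)^(m*t), PV):
  t = 1.0000: CF_t = 25.000000, DF = 0.919963, PV = 22.999080
  t = 2.0000: CF_t = 25.000000, DF = 0.846332, PV = 21.158307
  t = 3.0000: CF_t = 1025.000000, DF = 0.778595, PV = 798.059429
Price P = sum_t PV_t = 842.216816
Macaulay numerator sum_t t * PV_t:
  t * PV_t at t = 1.0000: 22.999080
  t * PV_t at t = 2.0000: 42.316615
  t * PV_t at t = 3.0000: 2394.178287
Macaulay duration D = (sum_t t * PV_t) / P = 2459.493982 / 842.216816 = 2.920262

Answer: Macaulay duration = 2.9203 years


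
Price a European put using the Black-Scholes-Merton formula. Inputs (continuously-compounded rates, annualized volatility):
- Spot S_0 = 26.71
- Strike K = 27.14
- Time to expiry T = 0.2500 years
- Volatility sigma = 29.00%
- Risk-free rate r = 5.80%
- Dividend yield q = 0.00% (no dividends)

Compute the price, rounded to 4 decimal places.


d1 = (ln(S/K) + (r - q + 0.5*sigma^2) * T) / (sigma * sqrt(T)) = 0.06235774
d2 = d1 - sigma * sqrt(T) = -0.08264226
exp(-rT) = 0.98560462; exp(-qT) = 1.00000000
P = K * exp(-rT) * N(-d2) - S_0 * exp(-qT) * N(-d1)
N(-d1) = 0.47513897; N(-d2) = 0.53293200
P = 27.1400 * 0.98560462 * 0.53293200 - 26.7100 * 1.00000000 * 0.47513897 = 1.5646

Answer: Price = 1.5646


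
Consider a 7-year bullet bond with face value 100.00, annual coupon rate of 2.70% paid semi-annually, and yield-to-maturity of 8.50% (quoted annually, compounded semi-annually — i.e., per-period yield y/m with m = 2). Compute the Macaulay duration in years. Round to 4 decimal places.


Coupon per period c = face * coupon_rate / m = 1.350000
Periods per year m = 2; per-period yield y/m = 0.042500
Number of cashflows N = 14
Cashflows (t years, CF_t, discount factor 1/(1+y/m)^(m*t), PV):
  t = 0.5000: CF_t = 1.350000, DF = 0.959233, PV = 1.294964
  t = 1.0000: CF_t = 1.350000, DF = 0.920127, PV = 1.242172
  t = 1.5000: CF_t = 1.350000, DF = 0.882616, PV = 1.191532
  t = 2.0000: CF_t = 1.350000, DF = 0.846634, PV = 1.142956
  t = 2.5000: CF_t = 1.350000, DF = 0.812119, PV = 1.096361
  t = 3.0000: CF_t = 1.350000, DF = 0.779011, PV = 1.051665
  t = 3.5000: CF_t = 1.350000, DF = 0.747253, PV = 1.008791
  t = 4.0000: CF_t = 1.350000, DF = 0.716789, PV = 0.967666
  t = 4.5000: CF_t = 1.350000, DF = 0.687568, PV = 0.928216
  t = 5.0000: CF_t = 1.350000, DF = 0.659537, PV = 0.890375
  t = 5.5000: CF_t = 1.350000, DF = 0.632650, PV = 0.854077
  t = 6.0000: CF_t = 1.350000, DF = 0.606858, PV = 0.819259
  t = 6.5000: CF_t = 1.350000, DF = 0.582118, PV = 0.785860
  t = 7.0000: CF_t = 101.350000, DF = 0.558387, PV = 56.592498
Price P = sum_t PV_t = 69.866390
Macaulay numerator sum_t t * PV_t:
  t * PV_t at t = 0.5000: 0.647482
  t * PV_t at t = 1.0000: 1.242172
  t * PV_t at t = 1.5000: 1.787297
  t * PV_t at t = 2.0000: 2.285912
  t * PV_t at t = 2.5000: 2.740902
  t * PV_t at t = 3.0000: 3.154995
  t * PV_t at t = 3.5000: 3.530770
  t * PV_t at t = 4.0000: 3.870662
  t * PV_t at t = 4.5000: 4.176973
  t * PV_t at t = 5.0000: 4.451877
  t * PV_t at t = 5.5000: 4.697424
  t * PV_t at t = 6.0000: 4.915552
  t * PV_t at t = 6.5000: 5.108087
  t * PV_t at t = 7.0000: 396.147484
Macaulay duration D = (sum_t t * PV_t) / P = 438.757588 / 69.866390 = 6.279952

Answer: Macaulay duration = 6.2800 years


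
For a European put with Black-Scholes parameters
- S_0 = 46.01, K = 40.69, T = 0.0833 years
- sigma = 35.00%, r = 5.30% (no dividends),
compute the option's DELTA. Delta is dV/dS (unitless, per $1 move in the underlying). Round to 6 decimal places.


d1 = 1.3106172492; d2 = 1.2096011614
phi(d1) = 0.1690100125; exp(-qT) = 1.0000000000; exp(-rT) = 0.9955948313
N(-d1) = 0.0949935543
Delta = -exp(-qT) * N(-d1) = -1.0000000000 * 0.0949935543 = -0.094994

Answer: Delta = -0.094994


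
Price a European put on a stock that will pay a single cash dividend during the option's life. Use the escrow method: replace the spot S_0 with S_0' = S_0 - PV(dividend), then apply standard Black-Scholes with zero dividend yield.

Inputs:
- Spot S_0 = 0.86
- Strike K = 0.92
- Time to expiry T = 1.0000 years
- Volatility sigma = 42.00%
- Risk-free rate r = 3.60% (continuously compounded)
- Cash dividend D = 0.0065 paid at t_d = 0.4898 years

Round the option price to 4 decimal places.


Answer: Price = 0.1623

Derivation:
PV(D) = D * exp(-r * t_d) = 0.0065 * 0.98252175 = 0.00638639
S_0' = S_0 - PV(D) = 0.8600 - 0.00638639 = 0.85361361
d1 = (ln(S_0'/K) + (r + sigma^2/2)*T) / (sigma*sqrt(T)) = 0.11739279
d2 = d1 - sigma*sqrt(T) = -0.30260721
exp(-rT) = 0.96464029
N(-d1) = 0.45327440; N(-d2) = 0.61890539
P = K * exp(-rT) * N(-d2) - S_0' * N(-d1) = 0.9200 * 0.96464029 * 0.61890539 - 0.85361361 * 0.45327440 = 0.1623


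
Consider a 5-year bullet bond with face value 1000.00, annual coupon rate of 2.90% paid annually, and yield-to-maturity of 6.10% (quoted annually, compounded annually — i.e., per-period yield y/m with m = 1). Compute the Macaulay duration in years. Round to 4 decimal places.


Answer: Macaulay duration = 4.7019 years

Derivation:
Coupon per period c = face * coupon_rate / m = 29.000000
Periods per year m = 1; per-period yield y/m = 0.061000
Number of cashflows N = 5
Cashflows (t years, CF_t, discount factor 1/(1+y/m)^(m*t), PV):
  t = 1.0000: CF_t = 29.000000, DF = 0.942507, PV = 27.332705
  t = 2.0000: CF_t = 29.000000, DF = 0.888320, PV = 25.761268
  t = 3.0000: CF_t = 29.000000, DF = 0.837247, PV = 24.280177
  t = 4.0000: CF_t = 29.000000, DF = 0.789112, PV = 22.884238
  t = 5.0000: CF_t = 1029.000000, DF = 0.743743, PV = 765.311881
Price P = sum_t PV_t = 865.570268
Macaulay numerator sum_t t * PV_t:
  t * PV_t at t = 1.0000: 27.332705
  t * PV_t at t = 2.0000: 51.522535
  t * PV_t at t = 3.0000: 72.840531
  t * PV_t at t = 4.0000: 91.536953
  t * PV_t at t = 5.0000: 3826.559403
Macaulay duration D = (sum_t t * PV_t) / P = 4069.792127 / 865.570268 = 4.701862


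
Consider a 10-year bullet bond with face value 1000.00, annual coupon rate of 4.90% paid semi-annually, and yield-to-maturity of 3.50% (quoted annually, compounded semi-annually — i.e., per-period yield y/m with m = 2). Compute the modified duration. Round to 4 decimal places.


Answer: Modified duration = 8.0091

Derivation:
Coupon per period c = face * coupon_rate / m = 24.500000
Periods per year m = 2; per-period yield y/m = 0.017500
Number of cashflows N = 20
Cashflows (t years, CF_t, discount factor 1/(1+y/m)^(m*t), PV):
  t = 0.5000: CF_t = 24.500000, DF = 0.982801, PV = 24.078624
  t = 1.0000: CF_t = 24.500000, DF = 0.965898, PV = 23.664495
  t = 1.5000: CF_t = 24.500000, DF = 0.949285, PV = 23.257489
  t = 2.0000: CF_t = 24.500000, DF = 0.932959, PV = 22.857483
  t = 2.5000: CF_t = 24.500000, DF = 0.916913, PV = 22.464357
  t = 3.0000: CF_t = 24.500000, DF = 0.901143, PV = 22.077992
  t = 3.5000: CF_t = 24.500000, DF = 0.885644, PV = 21.698273
  t = 4.0000: CF_t = 24.500000, DF = 0.870412, PV = 21.325084
  t = 4.5000: CF_t = 24.500000, DF = 0.855441, PV = 20.958313
  t = 5.0000: CF_t = 24.500000, DF = 0.840729, PV = 20.597851
  t = 5.5000: CF_t = 24.500000, DF = 0.826269, PV = 20.243588
  t = 6.0000: CF_t = 24.500000, DF = 0.812058, PV = 19.895418
  t = 6.5000: CF_t = 24.500000, DF = 0.798091, PV = 19.553236
  t = 7.0000: CF_t = 24.500000, DF = 0.784365, PV = 19.216940
  t = 7.5000: CF_t = 24.500000, DF = 0.770875, PV = 18.886428
  t = 8.0000: CF_t = 24.500000, DF = 0.757616, PV = 18.561600
  t = 8.5000: CF_t = 24.500000, DF = 0.744586, PV = 18.242358
  t = 9.0000: CF_t = 24.500000, DF = 0.731780, PV = 17.928608
  t = 9.5000: CF_t = 24.500000, DF = 0.719194, PV = 17.620253
  t = 10.0000: CF_t = 1024.500000, DF = 0.706825, PV = 724.141779
Price P = sum_t PV_t = 1117.270169
First compute Macaulay numerator sum_t t * PV_t:
  t * PV_t at t = 0.5000: 12.039312
  t * PV_t at t = 1.0000: 23.664495
  t * PV_t at t = 1.5000: 34.886234
  t * PV_t at t = 2.0000: 45.714967
  t * PV_t at t = 2.5000: 56.160893
  t * PV_t at t = 3.0000: 66.233977
  t * PV_t at t = 3.5000: 75.943954
  t * PV_t at t = 4.0000: 85.300334
  t * PV_t at t = 4.5000: 94.312409
  t * PV_t at t = 5.0000: 102.989253
  t * PV_t at t = 5.5000: 111.339733
  t * PV_t at t = 6.0000: 119.372508
  t * PV_t at t = 6.5000: 127.096037
  t * PV_t at t = 7.0000: 134.518580
  t * PV_t at t = 7.5000: 141.648206
  t * PV_t at t = 8.0000: 148.492796
  t * PV_t at t = 8.5000: 155.060045
  t * PV_t at t = 9.0000: 161.357468
  t * PV_t at t = 9.5000: 167.392405
  t * PV_t at t = 10.0000: 7241.417793
Macaulay duration D = 9104.941401 / 1117.270169 = 8.149275
Modified duration = D / (1 + y/m) = 8.149275 / (1 + 0.017500) = 8.009115


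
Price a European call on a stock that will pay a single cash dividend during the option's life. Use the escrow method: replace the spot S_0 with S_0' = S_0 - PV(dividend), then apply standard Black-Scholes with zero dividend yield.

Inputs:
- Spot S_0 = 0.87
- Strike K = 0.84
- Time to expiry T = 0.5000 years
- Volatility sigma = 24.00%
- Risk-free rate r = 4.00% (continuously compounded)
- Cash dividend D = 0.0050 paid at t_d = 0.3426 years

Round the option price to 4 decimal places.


Answer: Price = 0.0803

Derivation:
PV(D) = D * exp(-r * t_d) = 0.0050 * 0.98638947 = 0.00493195
S_0' = S_0 - PV(D) = 0.8700 - 0.00493195 = 0.86506805
d1 = (ln(S_0'/K) + (r + sigma^2/2)*T) / (sigma*sqrt(T)) = 0.37598214
d2 = d1 - sigma*sqrt(T) = 0.20627652
exp(-rT) = 0.98019867
N(d1) = 0.64653491; N(d2) = 0.58171254
C = S_0' * N(d1) - K * exp(-rT) * N(d2) = 0.86506805 * 0.64653491 - 0.8400 * 0.98019867 * 0.58171254 = 0.0803


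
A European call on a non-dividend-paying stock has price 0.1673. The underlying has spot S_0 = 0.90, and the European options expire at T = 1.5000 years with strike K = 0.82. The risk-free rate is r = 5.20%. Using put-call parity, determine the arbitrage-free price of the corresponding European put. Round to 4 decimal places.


Answer: Put price = 0.0258

Derivation:
Put-call parity: C - P = S_0 * exp(-qT) - K * exp(-rT).
S_0 * exp(-qT) = 0.9000 * 1.00000000 = 0.90000000
K * exp(-rT) = 0.8200 * 0.92496443 = 0.75847083
P = C - S*exp(-qT) + K*exp(-rT)
P = 0.1673 - 0.90000000 + 0.75847083 = 0.0258


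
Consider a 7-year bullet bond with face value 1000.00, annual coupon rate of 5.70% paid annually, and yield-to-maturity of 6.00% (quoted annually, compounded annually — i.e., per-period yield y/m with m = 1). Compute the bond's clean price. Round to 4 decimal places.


Coupon per period c = face * coupon_rate / m = 57.000000
Periods per year m = 1; per-period yield y/m = 0.060000
Number of cashflows N = 7
Cashflows (t years, CF_t, discount factor 1/(1+y/m)^(m*t), PV):
  t = 1.0000: CF_t = 57.000000, DF = 0.943396, PV = 53.773585
  t = 2.0000: CF_t = 57.000000, DF = 0.889996, PV = 50.729797
  t = 3.0000: CF_t = 57.000000, DF = 0.839619, PV = 47.858299
  t = 4.0000: CF_t = 57.000000, DF = 0.792094, PV = 45.149339
  t = 5.0000: CF_t = 57.000000, DF = 0.747258, PV = 42.593716
  t = 6.0000: CF_t = 57.000000, DF = 0.704961, PV = 40.182751
  t = 7.0000: CF_t = 1057.000000, DF = 0.665057, PV = 702.965369
Price P = sum_t PV_t = 983.252856

Answer: Price = 983.2529


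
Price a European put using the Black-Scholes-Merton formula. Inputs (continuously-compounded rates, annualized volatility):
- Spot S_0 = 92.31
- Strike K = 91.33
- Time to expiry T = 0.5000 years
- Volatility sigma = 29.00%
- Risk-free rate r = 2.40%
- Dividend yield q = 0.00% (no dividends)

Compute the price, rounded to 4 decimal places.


Answer: Price = 6.4646

Derivation:
d1 = (ln(S/K) + (r - q + 0.5*sigma^2) * T) / (sigma * sqrt(T)) = 0.21309837
d2 = d1 - sigma * sqrt(T) = 0.00803740
exp(-rT) = 0.98807171; exp(-qT) = 1.00000000
P = K * exp(-rT) * N(-d2) - S_0 * exp(-qT) * N(-d1)
N(-d1) = 0.41562512; N(-d2) = 0.49679358
P = 91.3300 * 0.98807171 * 0.49679358 - 92.3100 * 1.00000000 * 0.41562512 = 6.4646


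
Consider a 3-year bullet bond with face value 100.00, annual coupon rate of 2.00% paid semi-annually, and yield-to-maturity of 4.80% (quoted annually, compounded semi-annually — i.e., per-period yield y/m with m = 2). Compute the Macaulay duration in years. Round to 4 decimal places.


Coupon per period c = face * coupon_rate / m = 1.000000
Periods per year m = 2; per-period yield y/m = 0.024000
Number of cashflows N = 6
Cashflows (t years, CF_t, discount factor 1/(1+y/m)^(m*t), PV):
  t = 0.5000: CF_t = 1.000000, DF = 0.976562, PV = 0.976562
  t = 1.0000: CF_t = 1.000000, DF = 0.953674, PV = 0.953674
  t = 1.5000: CF_t = 1.000000, DF = 0.931323, PV = 0.931323
  t = 2.0000: CF_t = 1.000000, DF = 0.909495, PV = 0.909495
  t = 2.5000: CF_t = 1.000000, DF = 0.888178, PV = 0.888178
  t = 3.0000: CF_t = 101.000000, DF = 0.867362, PV = 87.603536
Price P = sum_t PV_t = 92.262768
Macaulay numerator sum_t t * PV_t:
  t * PV_t at t = 0.5000: 0.488281
  t * PV_t at t = 1.0000: 0.953674
  t * PV_t at t = 1.5000: 1.396984
  t * PV_t at t = 2.0000: 1.818989
  t * PV_t at t = 2.5000: 2.220446
  t * PV_t at t = 3.0000: 262.810607
Macaulay duration D = (sum_t t * PV_t) / P = 269.688981 / 92.262768 = 2.923053

Answer: Macaulay duration = 2.9231 years


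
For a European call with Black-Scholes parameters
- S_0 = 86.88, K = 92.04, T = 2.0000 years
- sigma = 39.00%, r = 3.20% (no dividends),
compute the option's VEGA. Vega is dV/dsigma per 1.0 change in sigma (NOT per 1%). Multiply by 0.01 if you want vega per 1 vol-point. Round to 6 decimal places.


d1 = 0.2872024628; d2 = -0.2643408266
phi(d1) = 0.3828235272; exp(-qT) = 1.0000000000; exp(-rT) = 0.9380049995
Vega = S * exp(-qT) * phi(d1) * sqrt(T) = 86.8800 * 1.0000000000 * 0.3828235272 * 1.4142135624 = 47.036330

Answer: Vega = 47.036330


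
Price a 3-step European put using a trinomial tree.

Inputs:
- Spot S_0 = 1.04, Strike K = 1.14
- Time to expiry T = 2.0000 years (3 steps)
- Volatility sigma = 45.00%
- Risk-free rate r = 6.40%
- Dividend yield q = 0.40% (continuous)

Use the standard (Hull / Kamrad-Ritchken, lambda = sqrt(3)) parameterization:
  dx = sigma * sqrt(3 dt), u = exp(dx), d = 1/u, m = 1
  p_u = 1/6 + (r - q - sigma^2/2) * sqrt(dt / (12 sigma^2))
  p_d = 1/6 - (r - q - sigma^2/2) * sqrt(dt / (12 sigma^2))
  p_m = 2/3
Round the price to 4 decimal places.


dt = T/N = 0.666667; dx = sigma*sqrt(3*dt) = 0.636396
u = exp(dx) = 1.889658; d = 1/u = 0.529196
p_u = 0.145061, p_m = 0.666667, p_d = 0.188273
Discount per step: exp(-r*dt) = 0.958231
Stock lattice S(k, j) with j the centered position index:
  k=0: S(0,+0) = 1.0400
  k=1: S(1,-1) = 0.5504; S(1,+0) = 1.0400; S(1,+1) = 1.9652
  k=2: S(2,-2) = 0.2913; S(2,-1) = 0.5504; S(2,+0) = 1.0400; S(2,+1) = 1.9652; S(2,+2) = 3.7136
  k=3: S(3,-3) = 0.1541; S(3,-2) = 0.2913; S(3,-1) = 0.5504; S(3,+0) = 1.0400; S(3,+1) = 1.9652; S(3,+2) = 3.7136; S(3,+3) = 7.0175
Terminal payoffs V(N, j) = max(K - S_T, 0):
  V(3,-3) = 0.985871; V(3,-2) = 0.848749; V(3,-1) = 0.589636; V(3,+0) = 0.100000; V(3,+1) = 0.000000; V(3,+2) = 0.000000; V(3,+3) = 0.000000
Backward induction: V(k, j) = exp(-r*dt) * [p_u * V(k+1, j+1) + p_m * V(k+1, j) + p_d * V(k+1, j-1)]
  V(2,-2) = exp(-r*dt) * [p_u*0.589636 + p_m*0.848749 + p_d*0.985871] = 0.802019
  V(2,-1) = exp(-r*dt) * [p_u*0.100000 + p_m*0.589636 + p_d*0.848749] = 0.543694
  V(2,+0) = exp(-r*dt) * [p_u*0.000000 + p_m*0.100000 + p_d*0.589636] = 0.170258
  V(2,+1) = exp(-r*dt) * [p_u*0.000000 + p_m*0.000000 + p_d*0.100000] = 0.018041
  V(2,+2) = exp(-r*dt) * [p_u*0.000000 + p_m*0.000000 + p_d*0.000000] = 0.000000
  V(1,-1) = exp(-r*dt) * [p_u*0.170258 + p_m*0.543694 + p_d*0.802019] = 0.515680
  V(1,+0) = exp(-r*dt) * [p_u*0.018041 + p_m*0.170258 + p_d*0.543694] = 0.209359
  V(1,+1) = exp(-r*dt) * [p_u*0.000000 + p_m*0.018041 + p_d*0.170258] = 0.042241
  V(0,+0) = exp(-r*dt) * [p_u*0.042241 + p_m*0.209359 + p_d*0.515680] = 0.232647

Answer: Price = V(0,0) = 0.2326
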